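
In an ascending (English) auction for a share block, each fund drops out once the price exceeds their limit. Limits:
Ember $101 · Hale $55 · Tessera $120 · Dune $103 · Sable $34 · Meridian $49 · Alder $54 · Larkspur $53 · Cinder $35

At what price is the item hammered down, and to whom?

Rule: the price rises until one bidder remains; the winner pays the price at which the last rival dropped out.
Limits in order: 120 (Tessera) > 103 (Dune) > 101 (Ember) > 55 (Hale) > 54 (Alder) > 53 (Larkspur) > …
Dune is the last rival to drop out, at $103; Tessera remains and wins at that price.

Tessera wins at $103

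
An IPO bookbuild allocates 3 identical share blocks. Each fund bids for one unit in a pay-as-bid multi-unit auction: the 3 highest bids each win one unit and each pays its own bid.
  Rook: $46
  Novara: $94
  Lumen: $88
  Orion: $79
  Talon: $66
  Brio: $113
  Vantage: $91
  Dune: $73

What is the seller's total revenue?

Bids ranked high→low: 113 (Brio), 94 (Novara), 91 (Vantage), 88 (Lumen), 79 (Orion), …
The 3 highest are Brio, Novara, Vantage.
Total revenue = 113 + 94 + 91 = $298.

Total revenue: $298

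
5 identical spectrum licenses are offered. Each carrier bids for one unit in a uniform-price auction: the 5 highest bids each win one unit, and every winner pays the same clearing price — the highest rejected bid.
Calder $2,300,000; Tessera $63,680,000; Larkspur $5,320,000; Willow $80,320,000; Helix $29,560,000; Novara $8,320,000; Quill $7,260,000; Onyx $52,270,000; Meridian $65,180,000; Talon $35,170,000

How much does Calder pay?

Calder pays $0

Ordering the bids: 80,320,000 (Willow), 65,180,000 (Meridian), 63,680,000 (Tessera), 52,270,000 (Onyx), 35,170,000 (Talon), 29,560,000 (Helix), 8,320,000 (Novara), …
Winners (5 units): Willow, Meridian, Tessera, Onyx, Talon.
Clearing price = highest rejected bid = $29,560,000.
Calder does not win → pays $0.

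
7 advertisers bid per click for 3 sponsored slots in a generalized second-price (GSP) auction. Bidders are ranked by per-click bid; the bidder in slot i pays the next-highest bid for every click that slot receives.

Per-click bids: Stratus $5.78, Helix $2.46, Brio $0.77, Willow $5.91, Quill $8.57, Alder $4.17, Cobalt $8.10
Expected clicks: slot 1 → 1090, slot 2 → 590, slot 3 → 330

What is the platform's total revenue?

Total revenue: $14223.30

Ranked by bid: $8.57 (Quill) > $8.10 (Cobalt) > $5.91 (Willow) > $5.78 (Stratus) > …
Slot 1: Quill pays $8.10 × 1090 = $8829.00
Slot 2: Cobalt pays $5.91 × 590 = $3486.90
Slot 3: Willow pays $5.78 × 330 = $1907.40
Total = $14223.30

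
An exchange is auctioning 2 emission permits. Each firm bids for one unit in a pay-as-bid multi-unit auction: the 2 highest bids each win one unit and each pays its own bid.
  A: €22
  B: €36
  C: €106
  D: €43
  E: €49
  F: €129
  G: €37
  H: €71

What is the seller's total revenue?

Total revenue: €235

Sorting: 129 (F), 106 (C), 71 (H), 49 (E), …
The 2 highest are F, C.
Total revenue = 129 + 106 = €235.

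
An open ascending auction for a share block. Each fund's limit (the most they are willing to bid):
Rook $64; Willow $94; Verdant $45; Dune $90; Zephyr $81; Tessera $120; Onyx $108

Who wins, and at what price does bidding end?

Tessera wins at $108

Rule: the price rises until one bidder remains; the winner pays the price at which the last rival dropped out.
Limits ranked: 120 (Tessera) > 108 (Onyx) > 94 (Willow) > 90 (Dune) > 81 (Zephyr) > 64 (Rook) > …
Onyx is the last rival to drop out, at $108; Tessera remains and wins at that price.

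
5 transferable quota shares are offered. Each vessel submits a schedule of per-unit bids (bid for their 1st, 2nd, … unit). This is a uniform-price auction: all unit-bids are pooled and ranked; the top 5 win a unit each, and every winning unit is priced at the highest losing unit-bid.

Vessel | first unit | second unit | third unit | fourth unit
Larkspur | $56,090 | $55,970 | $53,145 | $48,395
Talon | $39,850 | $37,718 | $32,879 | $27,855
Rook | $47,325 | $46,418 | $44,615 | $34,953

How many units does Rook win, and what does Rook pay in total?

All unit-bids, highest first — top 5: 56,090 (Larkspur-1), 55,970 (Larkspur-2), 53,145 (Larkspur-3), 48,395 (Larkspur-4), 47,325 (Rook-1)
First bid not allocated: $46,418.
Rook wins 1 unit(s) at $46,418 each.

Rook: 1 unit, pays $46,418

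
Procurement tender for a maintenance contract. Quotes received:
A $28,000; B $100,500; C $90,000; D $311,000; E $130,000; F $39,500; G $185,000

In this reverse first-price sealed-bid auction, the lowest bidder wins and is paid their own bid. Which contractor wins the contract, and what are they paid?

Bids in order: 28,000 (A) < 39,500 (F) < 90,000 (C) < 100,500 (B) < 130,000 (E) < 185,000 (G) < …
A is lowest → is paid own bid, $28,000.

A is paid $28,000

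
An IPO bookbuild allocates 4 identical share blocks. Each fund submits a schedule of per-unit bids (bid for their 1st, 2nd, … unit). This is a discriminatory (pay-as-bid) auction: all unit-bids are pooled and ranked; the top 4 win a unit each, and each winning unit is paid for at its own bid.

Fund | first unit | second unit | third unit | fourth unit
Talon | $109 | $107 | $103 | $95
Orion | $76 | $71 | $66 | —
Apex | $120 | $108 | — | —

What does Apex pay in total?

Apex pays $228

All unit-bids, highest first — top 4: 120 (Apex-1), 109 (Talon-1), 108 (Apex-2), 107 (Talon-2)
Next rejected bid: $103 (not a price — pay-as-bid).
Apex's winning unit-bids: 120 + 108 = $228.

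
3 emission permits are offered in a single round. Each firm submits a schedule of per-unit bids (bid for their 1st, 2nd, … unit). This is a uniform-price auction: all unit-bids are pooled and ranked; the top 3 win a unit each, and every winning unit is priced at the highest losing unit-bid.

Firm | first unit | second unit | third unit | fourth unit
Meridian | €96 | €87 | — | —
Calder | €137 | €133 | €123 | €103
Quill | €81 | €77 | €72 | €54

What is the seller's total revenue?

All unit-bids, highest first — top 3: 137 (Calder-1), 133 (Calder-2), 123 (Calder-3)
The (k+1)-th unit-bid is €103.
Allocation: Calder 3. Every unit priced at €103.
Revenue = 3 × 103 = €309.

Total revenue: €309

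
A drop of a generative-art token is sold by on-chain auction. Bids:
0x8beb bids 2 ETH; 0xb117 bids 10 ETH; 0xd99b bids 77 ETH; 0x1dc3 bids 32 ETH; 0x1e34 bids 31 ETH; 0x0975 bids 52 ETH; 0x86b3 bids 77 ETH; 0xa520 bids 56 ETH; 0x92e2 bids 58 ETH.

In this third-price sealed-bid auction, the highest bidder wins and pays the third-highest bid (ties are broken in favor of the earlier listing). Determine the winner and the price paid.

Bids in order: 77 (0xd99b) > 77 (0x86b3) > 58 (0x92e2) > 56 (0xa520) > 52 (0x0975) > 32 (0x1dc3) > …
0xd99b and 0x86b3 tie at 77 ETH; tie-break gives it to 0xd99b.
0xd99b is highest; pays the third-highest bid, 58 ETH.

0xd99b pays 58 ETH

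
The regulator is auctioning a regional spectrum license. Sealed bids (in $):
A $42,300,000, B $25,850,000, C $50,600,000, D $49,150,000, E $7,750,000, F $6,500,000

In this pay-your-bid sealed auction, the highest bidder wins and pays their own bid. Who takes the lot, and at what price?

Rule: the highest bidder wins and pays their own bid.
Bids ranked: 50,600,000 (C) > 49,150,000 (D) > 42,300,000 (A) > 25,850,000 (B) > 7,750,000 (E) > 6,500,000 (F)
First-price: C pays what they bid, $50,600,000.

C pays $50,600,000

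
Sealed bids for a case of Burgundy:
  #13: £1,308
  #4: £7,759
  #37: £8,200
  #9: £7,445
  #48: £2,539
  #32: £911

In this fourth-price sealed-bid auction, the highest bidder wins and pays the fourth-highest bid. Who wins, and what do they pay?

Fourth-price sealed-bid auction: the highest bidder wins and pays the fourth-highest bid.
Sorting bids: 8,200 (#37) > 7,759 (#4) > 7,445 (#9) > 2,539 (#48) > 1,308 (#13) > 911 (#32)
#37 wins; payment is bid #4 in the ranking = £2,539.

#37 pays £2,539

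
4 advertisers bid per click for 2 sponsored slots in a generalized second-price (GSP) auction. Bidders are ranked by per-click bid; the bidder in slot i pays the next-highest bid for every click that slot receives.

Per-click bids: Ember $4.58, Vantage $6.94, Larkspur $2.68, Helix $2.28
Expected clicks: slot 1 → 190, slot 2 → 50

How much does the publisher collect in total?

Per-click bids in order: $6.94 (Vantage) > $4.58 (Ember) > $2.68 (Larkspur) > …
Slot 1: Vantage pays $4.58 × 190 = $870.20
Slot 2: Ember pays $2.68 × 50 = $134.00
Total = $1004.20

Total revenue: $1004.20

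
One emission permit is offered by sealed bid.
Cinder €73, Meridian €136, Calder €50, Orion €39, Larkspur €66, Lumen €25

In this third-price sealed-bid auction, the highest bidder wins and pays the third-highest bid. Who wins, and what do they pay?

Meridian pays €66

Rule: the highest bidder wins and pays the third-highest bid.
Sorting bids: 136 (Meridian) > 73 (Cinder) > 66 (Larkspur) > 50 (Calder) > 39 (Orion) > 25 (Lumen)
Meridian wins; payment is bid #3 in the ranking = €66.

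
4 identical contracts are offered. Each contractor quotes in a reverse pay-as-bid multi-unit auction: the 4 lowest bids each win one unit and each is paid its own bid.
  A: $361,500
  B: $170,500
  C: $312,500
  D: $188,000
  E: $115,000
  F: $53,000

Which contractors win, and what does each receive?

Bids ranked low→high: 53,000 (F), 115,000 (E), 170,500 (B), 188,000 (D), 312,500 (C), 361,500 (A)
Lowest 4: F, E, B, D.
Each winner is paid its own bid: F $53,000, E $115,000, B $170,500, D $188,000.

F $53,000, E $115,000, B $170,500, D $188,000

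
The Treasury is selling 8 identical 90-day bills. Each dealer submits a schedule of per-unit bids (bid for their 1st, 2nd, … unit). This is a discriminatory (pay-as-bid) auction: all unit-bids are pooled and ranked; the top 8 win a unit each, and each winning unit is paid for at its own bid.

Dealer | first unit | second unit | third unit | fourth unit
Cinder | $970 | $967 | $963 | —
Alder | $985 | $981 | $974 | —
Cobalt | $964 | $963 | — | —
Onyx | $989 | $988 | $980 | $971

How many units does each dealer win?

Alder 3, Cinder 1, Onyx 4

Merging the schedules and taking the best 8: 989 (Onyx-1), 988 (Onyx-2), 985 (Alder-1), 981 (Alder-2), 980 (Onyx-3), 974 (Alder-3), 971 (Onyx-4), 970 (Cinder-1)
Next rejected bid: $967 (not a price — pay-as-bid).
Allocation: Alder 3, Cinder 1, Onyx 4.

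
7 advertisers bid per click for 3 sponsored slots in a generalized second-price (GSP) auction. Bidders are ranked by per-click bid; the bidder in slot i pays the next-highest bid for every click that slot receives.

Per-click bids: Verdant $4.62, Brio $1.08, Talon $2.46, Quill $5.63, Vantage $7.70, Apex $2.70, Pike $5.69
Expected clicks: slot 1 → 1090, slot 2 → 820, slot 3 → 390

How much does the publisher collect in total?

Total revenue: $12620.50

Ranked by bid: $7.70 (Vantage) > $5.69 (Pike) > $5.63 (Quill) > $4.62 (Verdant) > …
Slot 1: Vantage pays $5.69 × 1090 = $6202.10
Slot 2: Pike pays $5.63 × 820 = $4616.60
Slot 3: Quill pays $4.62 × 390 = $1801.80
Total = $12620.50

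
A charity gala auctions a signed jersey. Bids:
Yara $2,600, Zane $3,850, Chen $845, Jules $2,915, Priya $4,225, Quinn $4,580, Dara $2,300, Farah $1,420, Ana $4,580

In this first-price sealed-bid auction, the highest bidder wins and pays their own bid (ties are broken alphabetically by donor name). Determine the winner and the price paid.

Rule: the highest bidder wins and pays their own bid.
Bids in order: 4,580 (Ana) > 4,580 (Quinn) > 4,225 (Priya) > 3,850 (Zane) > 2,915 (Jules) > 2,600 (Yara) > …
Ana and Quinn tie at $4,580; tie-break gives it to Ana.
Ana has the highest bid and pays exactly that: $4,580.

Ana pays $4,580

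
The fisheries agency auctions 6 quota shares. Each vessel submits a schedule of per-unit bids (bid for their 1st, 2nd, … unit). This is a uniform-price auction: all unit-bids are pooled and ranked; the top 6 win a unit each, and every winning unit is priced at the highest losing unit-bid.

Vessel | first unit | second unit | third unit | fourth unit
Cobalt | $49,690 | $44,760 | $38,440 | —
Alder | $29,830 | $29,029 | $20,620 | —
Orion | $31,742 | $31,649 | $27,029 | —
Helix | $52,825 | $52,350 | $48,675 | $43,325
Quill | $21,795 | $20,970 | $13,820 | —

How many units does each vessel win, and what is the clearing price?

Pooled unit-bids ranked (top 6): 52,825 (Helix-1), 52,350 (Helix-2), 49,690 (Cobalt-1), 48,675 (Helix-3), 44,760 (Cobalt-2), 43,325 (Helix-4)
First bid not allocated: $38,440.
Allocation: Cobalt 2, Helix 4.

Cobalt 2, Helix 4; clearing price $38,440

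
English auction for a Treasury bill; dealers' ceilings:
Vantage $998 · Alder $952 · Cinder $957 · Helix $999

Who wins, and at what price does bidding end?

Limits ranked: 999 (Helix) > 998 (Vantage) > 957 (Cinder) > 952 (Alder)
Bidding ends when Vantage exits at $998; Helix takes it.

Helix wins at $998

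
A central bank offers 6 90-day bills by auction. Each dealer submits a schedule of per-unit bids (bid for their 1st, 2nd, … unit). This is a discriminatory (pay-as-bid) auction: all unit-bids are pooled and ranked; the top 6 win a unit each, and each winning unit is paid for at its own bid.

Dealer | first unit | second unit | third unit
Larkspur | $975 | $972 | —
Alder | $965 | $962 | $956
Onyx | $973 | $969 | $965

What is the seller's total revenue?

All unit-bids, highest first — top 6: 975 (Larkspur-1), 973 (Onyx-1), 972 (Larkspur-2), 969 (Onyx-2), 965 (Alder-1), 965 (Onyx-3)
Next rejected bid: $962 (not a price — pay-as-bid).
Each winning unit pays its own bid.
Revenue = 975 + 973 + 972 + 969 + 965 + 965 = $5,819.

Total revenue: $5,819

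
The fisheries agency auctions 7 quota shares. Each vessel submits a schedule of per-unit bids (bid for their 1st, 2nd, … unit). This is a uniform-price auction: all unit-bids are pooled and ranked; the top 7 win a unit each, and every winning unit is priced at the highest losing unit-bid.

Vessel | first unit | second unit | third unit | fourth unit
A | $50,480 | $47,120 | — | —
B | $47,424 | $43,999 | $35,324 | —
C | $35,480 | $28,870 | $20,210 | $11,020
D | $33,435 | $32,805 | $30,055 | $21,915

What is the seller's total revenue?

All unit-bids, highest first — top 7: 50,480 (A-1), 47,424 (B-1), 47,120 (A-2), 43,999 (B-2), 35,480 (C-1), 35,324 (B-3), 33,435 (D-1)
First bid not allocated: $32,805.
Allocation: A 2, B 3, C 1, D 1. Every unit priced at $32,805.
Revenue = 7 × 32,805 = $229,635.

Total revenue: $229,635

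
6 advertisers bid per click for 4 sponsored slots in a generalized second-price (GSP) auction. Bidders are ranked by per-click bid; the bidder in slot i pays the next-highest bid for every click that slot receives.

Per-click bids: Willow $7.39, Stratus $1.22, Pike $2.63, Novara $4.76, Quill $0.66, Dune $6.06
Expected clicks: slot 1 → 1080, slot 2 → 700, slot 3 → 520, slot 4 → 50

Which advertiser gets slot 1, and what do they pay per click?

Willow; $6.06 per click

Per-click bids in order: $7.39 (Willow) > $6.06 (Dune) > $4.76 (Novara) > $2.63 (Pike) > $1.22 (Stratus) > …
Slot 1 goes to the first-ranked bidder, Willow, who pays the next bid down: $6.06/click.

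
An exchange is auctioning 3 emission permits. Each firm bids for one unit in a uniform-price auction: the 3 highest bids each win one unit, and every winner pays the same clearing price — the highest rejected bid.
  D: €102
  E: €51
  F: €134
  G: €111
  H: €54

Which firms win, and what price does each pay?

Bids ranked high→low: 134 (F), 111 (G), 102 (D), 54 (H), 51 (E)
The 3 highest are F, G, D.
First losing bid is H's €54, which sets the uniform price.

F, G, D; each pays €54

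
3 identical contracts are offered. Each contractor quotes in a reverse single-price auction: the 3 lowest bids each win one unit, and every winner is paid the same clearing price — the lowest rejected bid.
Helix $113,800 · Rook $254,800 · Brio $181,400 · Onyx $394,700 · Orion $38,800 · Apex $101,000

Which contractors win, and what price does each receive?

Orion, Apex, Helix; each is paid $181,400

Sorting: 38,800 (Orion), 101,000 (Apex), 113,800 (Helix), 181,400 (Brio), 254,800 (Rook), …
Lowest 3: Orion, Apex, Helix.
First losing bid is Brio's $181,400, which sets the uniform price.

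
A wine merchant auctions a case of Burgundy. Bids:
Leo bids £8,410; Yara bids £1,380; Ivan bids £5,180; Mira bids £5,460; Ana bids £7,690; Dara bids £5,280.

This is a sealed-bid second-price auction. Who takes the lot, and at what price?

Leo pays £7,690

Rule: the highest bidder wins and pays the second-highest bid.
Bids ranked: 8,410 (Leo) > 7,690 (Ana) > 5,460 (Mira) > 5,280 (Dara) > 5,180 (Ivan) > 1,380 (Yara)
Leo is highest; pays the second-highest bid, £7,690.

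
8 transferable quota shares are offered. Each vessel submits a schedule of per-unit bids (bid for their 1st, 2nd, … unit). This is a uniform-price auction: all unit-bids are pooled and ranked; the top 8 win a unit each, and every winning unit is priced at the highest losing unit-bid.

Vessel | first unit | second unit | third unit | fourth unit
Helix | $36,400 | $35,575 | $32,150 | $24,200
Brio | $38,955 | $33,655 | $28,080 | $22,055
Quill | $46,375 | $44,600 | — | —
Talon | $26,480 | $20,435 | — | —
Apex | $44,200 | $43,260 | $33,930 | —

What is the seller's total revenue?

Total revenue: $269,240

All unit-bids, highest first — top 8: 46,375 (Quill-1), 44,600 (Quill-2), 44,200 (Apex-1), 43,260 (Apex-2), 38,955 (Brio-1), 36,400 (Helix-1), 35,575 (Helix-2), 33,930 (Apex-3)
Highest rejected unit-bid = $33,655.
Allocation: Apex 3, Brio 1, Helix 2, Quill 2. Every unit priced at $33,655.
Revenue = 8 × 33,655 = $269,240.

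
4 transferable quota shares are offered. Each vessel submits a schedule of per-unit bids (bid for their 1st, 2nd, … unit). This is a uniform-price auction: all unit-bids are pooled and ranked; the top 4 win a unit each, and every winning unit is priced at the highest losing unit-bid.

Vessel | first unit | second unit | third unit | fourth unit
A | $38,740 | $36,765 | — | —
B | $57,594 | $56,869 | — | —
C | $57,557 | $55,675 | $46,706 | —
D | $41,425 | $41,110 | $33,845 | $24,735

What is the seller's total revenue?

All unit-bids, highest first — top 4: 57,594 (B-1), 57,557 (C-1), 56,869 (B-2), 55,675 (C-2)
Highest rejected unit-bid = $46,706.
Allocation: B 2, C 2. Every unit priced at $46,706.
Revenue = 4 × 46,706 = $186,824.

Total revenue: $186,824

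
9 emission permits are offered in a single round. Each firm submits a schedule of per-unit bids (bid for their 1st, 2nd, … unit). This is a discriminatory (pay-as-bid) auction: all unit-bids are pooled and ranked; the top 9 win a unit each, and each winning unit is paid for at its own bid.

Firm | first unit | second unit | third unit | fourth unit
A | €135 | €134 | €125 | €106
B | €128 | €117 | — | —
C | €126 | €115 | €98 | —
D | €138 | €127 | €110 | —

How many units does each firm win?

Merging the schedules and taking the best 9: 138 (D-1), 135 (A-1), 134 (A-2), 128 (B-1), 127 (D-2), 126 (C-1), 125 (A-3), 117 (B-2), 115 (C-2)
Next rejected bid: €110 (not a price — pay-as-bid).
Allocation: A 3, B 2, C 2, D 2.

A 3, B 2, C 2, D 2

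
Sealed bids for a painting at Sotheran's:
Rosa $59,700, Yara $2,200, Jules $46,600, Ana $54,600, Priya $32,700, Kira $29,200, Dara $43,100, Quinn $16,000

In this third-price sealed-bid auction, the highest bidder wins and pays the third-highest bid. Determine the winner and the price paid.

Sorting bids: 59,700 (Rosa) > 54,600 (Ana) > 46,600 (Jules) > 43,100 (Dara) > 32,700 (Priya) > 29,200 (Kira) > …
Rosa is highest; pays the third-highest bid, $46,600.

Rosa pays $46,600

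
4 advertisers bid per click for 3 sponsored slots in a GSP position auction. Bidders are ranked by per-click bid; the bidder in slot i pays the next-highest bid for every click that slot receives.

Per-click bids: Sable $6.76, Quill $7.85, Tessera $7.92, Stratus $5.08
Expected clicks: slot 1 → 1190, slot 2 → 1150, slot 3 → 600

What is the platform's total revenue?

Total revenue: $20163.50

Ranked by bid: $7.92 (Tessera) > $7.85 (Quill) > $6.76 (Sable) > $5.08 (Stratus)
Slot 1: Tessera pays $7.85 × 1190 = $9341.50
Slot 2: Quill pays $6.76 × 1150 = $7774.00
Slot 3: Sable pays $5.08 × 600 = $3048.00
Total = $20163.50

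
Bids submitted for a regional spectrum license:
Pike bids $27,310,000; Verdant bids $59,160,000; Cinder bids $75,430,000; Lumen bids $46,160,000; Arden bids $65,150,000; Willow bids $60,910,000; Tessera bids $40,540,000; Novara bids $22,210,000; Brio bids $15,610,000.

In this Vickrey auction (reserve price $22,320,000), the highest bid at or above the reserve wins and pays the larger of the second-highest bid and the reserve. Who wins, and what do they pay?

Sorting bids: 75,430,000 (Cinder) > 65,150,000 (Arden) > 60,910,000 (Willow) > 59,160,000 (Verdant) > 46,160,000 (Lumen) > 40,540,000 (Tessera) > …
Cinder has the top bid at or above the reserve ($75,430,000).
max(second-highest $65,150,000, reserve $22,320,000) = $65,150,000; the reserve does not bind.

Cinder pays $65,150,000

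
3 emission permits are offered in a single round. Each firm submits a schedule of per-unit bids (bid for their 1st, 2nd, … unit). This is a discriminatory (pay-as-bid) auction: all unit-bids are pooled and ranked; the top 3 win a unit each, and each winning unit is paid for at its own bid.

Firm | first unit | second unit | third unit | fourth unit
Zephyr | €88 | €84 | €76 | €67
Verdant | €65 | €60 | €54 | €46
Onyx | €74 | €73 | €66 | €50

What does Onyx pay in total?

Pooled unit-bids ranked (top 3): 88 (Zephyr-1), 84 (Zephyr-2), 76 (Zephyr-3)
Next rejected bid: €74 (not a price — pay-as-bid).
Onyx wins no units.

Onyx pays €0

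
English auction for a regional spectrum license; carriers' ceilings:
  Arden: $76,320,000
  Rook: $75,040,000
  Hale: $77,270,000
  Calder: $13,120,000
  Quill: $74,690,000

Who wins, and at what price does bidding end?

Hale wins at $76,320,000

Limits ranked: 77,270,000 (Hale) > 76,320,000 (Arden) > 75,040,000 (Rook) > 74,690,000 (Quill) > 13,120,000 (Calder)
Bidding ends when Arden exits at $76,320,000; Hale takes it.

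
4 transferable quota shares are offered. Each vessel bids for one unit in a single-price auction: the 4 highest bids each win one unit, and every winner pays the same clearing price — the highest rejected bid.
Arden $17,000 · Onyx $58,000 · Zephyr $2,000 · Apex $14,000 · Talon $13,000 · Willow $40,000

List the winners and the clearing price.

Ordering the bids: 58,000 (Onyx), 40,000 (Willow), 17,000 (Arden), 14,000 (Apex), 13,000 (Talon), 2,000 (Zephyr)
Winners (4 units): Onyx, Willow, Arden, Apex.
Highest unsuccessful bid: $13,000 → clearing price.

Onyx, Willow, Arden, Apex; each pays $13,000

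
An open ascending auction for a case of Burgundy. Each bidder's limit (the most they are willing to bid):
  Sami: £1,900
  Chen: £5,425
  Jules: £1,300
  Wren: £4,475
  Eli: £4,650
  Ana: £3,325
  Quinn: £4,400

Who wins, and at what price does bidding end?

Chen wins at £4,650

Sorting limits: 5,425 (Chen) > 4,650 (Eli) > 4,475 (Wren) > 4,400 (Quinn) > 3,325 (Ana) > 1,900 (Sami) > …
Bidding ends when Eli exits at £4,650; Chen takes it.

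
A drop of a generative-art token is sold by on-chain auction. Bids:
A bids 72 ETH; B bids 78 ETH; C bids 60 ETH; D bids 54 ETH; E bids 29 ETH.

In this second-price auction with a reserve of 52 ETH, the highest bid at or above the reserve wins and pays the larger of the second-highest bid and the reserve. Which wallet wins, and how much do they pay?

B pays 72 ETH

Second-price auction with a reserve of 52 ETH: the highest bid at or above the reserve wins and pays the larger of the second-highest bid and the reserve.
Sorting bids: 78 (B) > 72 (A) > 60 (C) > 54 (D) > 29 (E)
B has the top bid at or above the reserve (78 ETH).
Second-highest bid 72 ETH exceeds the reserve 52 ETH → payment 72 ETH.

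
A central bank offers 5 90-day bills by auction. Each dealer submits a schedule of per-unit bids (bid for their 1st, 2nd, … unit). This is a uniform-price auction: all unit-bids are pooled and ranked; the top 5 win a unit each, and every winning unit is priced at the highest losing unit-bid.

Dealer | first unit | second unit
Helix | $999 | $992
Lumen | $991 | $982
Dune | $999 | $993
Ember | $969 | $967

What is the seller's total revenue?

All unit-bids, highest first — top 5: 999 (Helix-1), 999 (Dune-1), 993 (Dune-2), 992 (Helix-2), 991 (Lumen-1)
The (k+1)-th unit-bid is $982.
Allocation: Dune 2, Helix 2, Lumen 1. Every unit priced at $982.
Revenue = 5 × 982 = $4,910.

Total revenue: $4,910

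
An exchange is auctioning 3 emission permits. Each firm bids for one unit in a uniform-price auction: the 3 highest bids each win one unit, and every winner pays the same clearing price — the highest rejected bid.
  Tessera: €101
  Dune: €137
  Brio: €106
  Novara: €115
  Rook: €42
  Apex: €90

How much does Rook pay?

Rook pays €0

Bids ranked high→low: 137 (Dune), 115 (Novara), 106 (Brio), 101 (Tessera), 90 (Apex), …
The 3 highest are Dune, Novara, Brio.
Clearing price = highest rejected bid = €101.
Rook does not win → pays €0.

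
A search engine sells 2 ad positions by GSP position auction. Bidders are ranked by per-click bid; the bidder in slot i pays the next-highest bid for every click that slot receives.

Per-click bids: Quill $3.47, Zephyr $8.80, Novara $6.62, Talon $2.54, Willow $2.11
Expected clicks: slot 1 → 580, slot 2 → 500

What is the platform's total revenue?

Per-click bids in order: $8.80 (Zephyr) > $6.62 (Novara) > $3.47 (Quill) > …
Slot 1: Zephyr pays $6.62 × 580 = $3839.60
Slot 2: Novara pays $3.47 × 500 = $1735.00
Total = $5574.60

Total revenue: $5574.60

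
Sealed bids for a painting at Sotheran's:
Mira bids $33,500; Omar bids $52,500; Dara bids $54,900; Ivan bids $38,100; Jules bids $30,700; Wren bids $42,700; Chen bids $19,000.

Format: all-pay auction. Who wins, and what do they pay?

Sorting bids: 54,900 (Dara) > 52,500 (Omar) > 42,700 (Wren) > 38,100 (Ivan) > 33,500 (Mira) > 30,700 (Jules) > …
Dara is highest and takes the item; every bidder forfeits their bid.

Dara pays $54,900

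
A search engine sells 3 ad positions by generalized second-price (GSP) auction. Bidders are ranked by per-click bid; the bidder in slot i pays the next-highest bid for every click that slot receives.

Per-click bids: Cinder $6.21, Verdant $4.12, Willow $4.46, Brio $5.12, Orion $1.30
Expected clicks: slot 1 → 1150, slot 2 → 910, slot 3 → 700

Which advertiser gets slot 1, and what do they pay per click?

Cinder; $5.12 per click

Per-click bids in order: $6.21 (Cinder) > $5.12 (Brio) > $4.46 (Willow) > $4.12 (Verdant) > …
Slot 1 goes to the first-ranked bidder, Cinder, who pays the next bid down: $5.12/click.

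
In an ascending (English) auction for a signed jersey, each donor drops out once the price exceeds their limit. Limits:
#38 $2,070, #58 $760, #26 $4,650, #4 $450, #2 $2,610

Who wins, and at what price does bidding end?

#26 wins at $2,610

Rule: the price rises until one bidder remains; the winner pays the price at which the last rival dropped out.
Limits ranked: 4,650 (#26) > 2,610 (#2) > 2,070 (#38) > 760 (#58) > 450 (#4)
Bidding ends when #2 exits at $2,610; #26 takes it.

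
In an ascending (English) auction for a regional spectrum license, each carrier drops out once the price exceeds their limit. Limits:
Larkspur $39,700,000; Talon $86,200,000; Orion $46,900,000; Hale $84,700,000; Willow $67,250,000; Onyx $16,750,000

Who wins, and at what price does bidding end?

Talon wins at $84,700,000

Limits ranked: 86,200,000 (Talon) > 84,700,000 (Hale) > 67,250,000 (Willow) > 46,900,000 (Orion) > 39,700,000 (Larkspur) > 16,750,000 (Onyx)
Once the price passes $84,700,000, only Talon is left; the hammer falls at Hale's limit of $84,700,000.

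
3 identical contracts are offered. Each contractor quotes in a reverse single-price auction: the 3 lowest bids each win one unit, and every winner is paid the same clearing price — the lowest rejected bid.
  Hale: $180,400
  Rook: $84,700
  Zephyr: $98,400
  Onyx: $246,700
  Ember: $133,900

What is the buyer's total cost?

Total cost: $541,200

Sorting: 84,700 (Rook), 98,400 (Zephyr), 133,900 (Ember), 180,400 (Hale), 246,700 (Onyx)
The 3 lowest are Rook, Zephyr, Ember.
First losing bid is Hale's $180,400, which sets the uniform price.
Total cost = 3 × $180,400 = $541,200.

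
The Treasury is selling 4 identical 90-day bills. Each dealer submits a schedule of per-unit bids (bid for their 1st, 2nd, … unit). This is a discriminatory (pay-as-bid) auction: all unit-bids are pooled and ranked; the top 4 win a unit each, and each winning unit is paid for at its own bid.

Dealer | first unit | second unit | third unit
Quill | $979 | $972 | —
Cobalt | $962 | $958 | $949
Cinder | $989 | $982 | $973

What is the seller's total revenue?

Total revenue: $3,923

All unit-bids, highest first — top 4: 989 (Cinder-1), 982 (Cinder-2), 979 (Quill-1), 973 (Cinder-3)
Next rejected bid: $972 (not a price — pay-as-bid).
Each winning unit pays its own bid.
Revenue = 989 + 982 + 979 + 973 = $3,923.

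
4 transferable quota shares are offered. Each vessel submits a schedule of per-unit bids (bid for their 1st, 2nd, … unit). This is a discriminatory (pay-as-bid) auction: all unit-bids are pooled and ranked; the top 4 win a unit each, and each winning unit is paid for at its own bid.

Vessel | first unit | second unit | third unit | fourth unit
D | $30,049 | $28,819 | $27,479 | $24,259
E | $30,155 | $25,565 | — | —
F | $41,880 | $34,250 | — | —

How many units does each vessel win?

D 1, E 1, F 2

Pooled unit-bids ranked (top 4): 41,880 (F-1), 34,250 (F-2), 30,155 (E-1), 30,049 (D-1)
Next rejected bid: $28,819 (not a price — pay-as-bid).
Allocation: D 1, E 1, F 2.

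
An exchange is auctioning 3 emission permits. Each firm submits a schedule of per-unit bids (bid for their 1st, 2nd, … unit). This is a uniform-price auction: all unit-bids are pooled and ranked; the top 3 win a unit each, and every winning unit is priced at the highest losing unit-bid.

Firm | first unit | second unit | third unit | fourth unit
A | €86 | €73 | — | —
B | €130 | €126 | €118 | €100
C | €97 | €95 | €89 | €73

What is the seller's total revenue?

Total revenue: €300

Merging the schedules and taking the best 3: 130 (B-1), 126 (B-2), 118 (B-3)
The (k+1)-th unit-bid is €100.
Allocation: B 3. Every unit priced at €100.
Revenue = 3 × 100 = €300.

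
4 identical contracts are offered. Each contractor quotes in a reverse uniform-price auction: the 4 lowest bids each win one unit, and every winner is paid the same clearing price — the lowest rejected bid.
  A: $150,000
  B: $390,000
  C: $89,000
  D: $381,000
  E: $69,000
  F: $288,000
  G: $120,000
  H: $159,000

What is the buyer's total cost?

Total cost: $636,000

Sorting: 69,000 (E), 89,000 (C), 120,000 (G), 150,000 (A), 159,000 (H), 288,000 (F), …
Lowest 4: E, C, G, A.
First losing bid is H's $159,000, which sets the uniform price.
Total cost = 4 × $159,000 = $636,000.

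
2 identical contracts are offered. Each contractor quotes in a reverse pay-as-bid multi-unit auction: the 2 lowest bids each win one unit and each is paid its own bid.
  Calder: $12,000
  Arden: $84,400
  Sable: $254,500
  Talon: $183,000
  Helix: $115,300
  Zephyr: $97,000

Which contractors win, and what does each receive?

Sorting: 12,000 (Calder), 84,400 (Arden), 97,000 (Zephyr), 115,300 (Helix), …
The 2 lowest are Calder, Arden.
Each winner is paid its own bid: Calder $12,000, Arden $84,400.

Calder $12,000, Arden $84,400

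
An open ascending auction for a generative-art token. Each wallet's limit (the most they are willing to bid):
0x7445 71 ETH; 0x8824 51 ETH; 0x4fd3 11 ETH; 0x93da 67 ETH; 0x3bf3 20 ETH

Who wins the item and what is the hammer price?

Ascending (English) auction: the price rises until one bidder remains; the winner pays the price at which the last rival dropped out.
Limits in order: 71 (0x7445) > 67 (0x93da) > 51 (0x8824) > 20 (0x3bf3) > 11 (0x4fd3)
0x93da is the last rival to drop out, at 67 ETH; 0x7445 remains and wins at that price.

0x7445 wins at 67 ETH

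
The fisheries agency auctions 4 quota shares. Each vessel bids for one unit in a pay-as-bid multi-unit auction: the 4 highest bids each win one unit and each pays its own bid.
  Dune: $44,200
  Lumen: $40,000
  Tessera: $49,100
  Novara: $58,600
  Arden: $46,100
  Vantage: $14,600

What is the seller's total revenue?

Ordering the bids: 58,600 (Novara), 49,100 (Tessera), 46,100 (Arden), 44,200 (Dune), 40,000 (Lumen), 14,600 (Vantage)
The 4 highest are Novara, Tessera, Arden, Dune.
Total revenue = 58,600 + 49,100 + 46,100 + 44,200 = $198,000.

Total revenue: $198,000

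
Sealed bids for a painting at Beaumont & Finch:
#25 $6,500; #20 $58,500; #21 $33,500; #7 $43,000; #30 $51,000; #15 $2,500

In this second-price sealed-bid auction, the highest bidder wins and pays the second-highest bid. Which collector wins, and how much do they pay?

#20 pays $51,000

Bids ranked: 58,500 (#20) > 51,000 (#30) > 43,000 (#7) > 33,500 (#21) > 6,500 (#25) > 2,500 (#15)
#20 wins with the highest bid; price is set by the runner-up at $51,000.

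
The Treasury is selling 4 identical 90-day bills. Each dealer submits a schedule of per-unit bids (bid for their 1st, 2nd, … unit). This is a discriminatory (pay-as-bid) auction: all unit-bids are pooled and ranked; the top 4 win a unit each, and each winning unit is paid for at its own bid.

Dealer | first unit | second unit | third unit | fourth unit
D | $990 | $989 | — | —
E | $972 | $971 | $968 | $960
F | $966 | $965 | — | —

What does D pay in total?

Merging the schedules and taking the best 4: 990 (D-1), 989 (D-2), 972 (E-1), 971 (E-2)
Next rejected bid: $968 (not a price — pay-as-bid).
D's winning unit-bids: 990 + 989 = $1,979.

D pays $1,979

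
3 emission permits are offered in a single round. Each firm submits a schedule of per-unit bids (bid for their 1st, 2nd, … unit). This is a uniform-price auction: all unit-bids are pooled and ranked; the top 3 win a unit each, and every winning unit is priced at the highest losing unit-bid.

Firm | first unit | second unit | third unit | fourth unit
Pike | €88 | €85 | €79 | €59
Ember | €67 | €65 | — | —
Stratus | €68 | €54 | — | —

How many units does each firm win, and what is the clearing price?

Pike 3; clearing price €68

All unit-bids, highest first — top 3: 88 (Pike-1), 85 (Pike-2), 79 (Pike-3)
Highest rejected unit-bid = €68.
Allocation: Pike 3.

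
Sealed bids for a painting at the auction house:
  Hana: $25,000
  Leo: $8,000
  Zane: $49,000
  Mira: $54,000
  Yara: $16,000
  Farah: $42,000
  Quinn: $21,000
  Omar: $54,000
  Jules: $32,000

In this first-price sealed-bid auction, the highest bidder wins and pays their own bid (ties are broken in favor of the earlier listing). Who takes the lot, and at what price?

Sorting bids: 54,000 (Mira) > 54,000 (Omar) > 49,000 (Zane) > 42,000 (Farah) > 32,000 (Jules) > 25,000 (Hana) > …
Mira and Omar tie at $54,000; tie-break gives it to Mira.
Mira has the highest bid and pays exactly that: $54,000.

Mira pays $54,000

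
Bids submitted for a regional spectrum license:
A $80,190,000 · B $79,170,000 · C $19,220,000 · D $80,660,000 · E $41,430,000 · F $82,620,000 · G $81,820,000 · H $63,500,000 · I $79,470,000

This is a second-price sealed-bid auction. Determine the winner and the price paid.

F pays $81,820,000

Sorting bids: 82,620,000 (F) > 81,820,000 (G) > 80,660,000 (D) > 80,190,000 (A) > 79,470,000 (I) > 79,170,000 (B) > …
F is highest; pays the second-highest bid, $81,820,000.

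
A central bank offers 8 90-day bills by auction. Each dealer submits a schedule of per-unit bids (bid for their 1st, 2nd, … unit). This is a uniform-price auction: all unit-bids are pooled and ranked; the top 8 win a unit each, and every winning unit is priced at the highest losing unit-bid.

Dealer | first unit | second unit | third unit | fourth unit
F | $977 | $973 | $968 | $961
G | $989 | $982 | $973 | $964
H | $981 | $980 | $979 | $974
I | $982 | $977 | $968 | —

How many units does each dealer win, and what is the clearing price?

F 1, G 2, H 3, I 2; clearing price $974

Pooled unit-bids ranked (top 8): 989 (G-1), 982 (G-2), 982 (I-1), 981 (H-1), 980 (H-2), 979 (H-3), 977 (F-1), 977 (I-2)
The (k+1)-th unit-bid is $974.
Allocation: F 1, G 2, H 3, I 2.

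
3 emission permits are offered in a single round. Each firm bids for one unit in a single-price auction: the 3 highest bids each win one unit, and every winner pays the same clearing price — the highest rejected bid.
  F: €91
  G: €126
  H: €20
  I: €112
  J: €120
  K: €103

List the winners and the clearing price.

Bids ranked high→low: 126 (G), 120 (J), 112 (I), 103 (K), 91 (F), …
Winners (3 units): G, J, I.
First losing bid is K's €103, which sets the uniform price.

G, J, I; each pays €103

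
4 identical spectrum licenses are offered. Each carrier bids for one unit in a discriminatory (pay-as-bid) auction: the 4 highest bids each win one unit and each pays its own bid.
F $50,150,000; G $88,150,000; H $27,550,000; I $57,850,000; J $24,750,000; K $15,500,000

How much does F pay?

Ordering the bids: 88,150,000 (G), 57,850,000 (I), 50,150,000 (F), 27,550,000 (H), 24,750,000 (J), 15,500,000 (K)
Top 4: G, I, F, H.
F wins → own bid $50,150,000.

F pays $50,150,000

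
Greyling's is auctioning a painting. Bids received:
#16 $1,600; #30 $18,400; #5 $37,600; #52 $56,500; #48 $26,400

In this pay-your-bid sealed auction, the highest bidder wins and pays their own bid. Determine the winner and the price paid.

#52 pays $56,500

Bids ranked: 56,500 (#52) > 37,600 (#5) > 26,400 (#48) > 18,400 (#30) > 1,600 (#16)
#52 is highest → pays own bid, $56,500.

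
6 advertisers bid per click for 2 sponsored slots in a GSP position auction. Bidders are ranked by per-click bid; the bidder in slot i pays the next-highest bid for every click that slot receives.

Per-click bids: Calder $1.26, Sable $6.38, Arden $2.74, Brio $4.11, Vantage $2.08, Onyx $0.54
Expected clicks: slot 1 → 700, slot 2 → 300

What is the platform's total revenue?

Sorting advertisers: $6.38 (Sable) > $4.11 (Brio) > $2.74 (Arden) > …
Slot 1: Sable pays $4.11 × 700 = $2877.00
Slot 2: Brio pays $2.74 × 300 = $822.00
Total = $3699.00

Total revenue: $3699.00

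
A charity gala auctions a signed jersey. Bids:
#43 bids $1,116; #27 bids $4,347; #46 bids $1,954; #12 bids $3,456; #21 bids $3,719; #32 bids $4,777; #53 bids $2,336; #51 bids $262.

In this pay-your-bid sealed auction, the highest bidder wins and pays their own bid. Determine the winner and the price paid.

#32 pays $4,777

Bids ranked: 4,777 (#32) > 4,347 (#27) > 3,719 (#21) > 3,456 (#12) > 2,336 (#53) > 1,954 (#46) > …
#32 has the highest bid and pays exactly that: $4,777.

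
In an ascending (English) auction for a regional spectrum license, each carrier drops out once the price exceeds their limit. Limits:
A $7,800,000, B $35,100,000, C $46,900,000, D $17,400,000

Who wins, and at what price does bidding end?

Limits ranked: 46,900,000 (C) > 35,100,000 (B) > 17,400,000 (D) > 7,800,000 (A)
Bidding ends when B exits at $35,100,000; C takes it.

C wins at $35,100,000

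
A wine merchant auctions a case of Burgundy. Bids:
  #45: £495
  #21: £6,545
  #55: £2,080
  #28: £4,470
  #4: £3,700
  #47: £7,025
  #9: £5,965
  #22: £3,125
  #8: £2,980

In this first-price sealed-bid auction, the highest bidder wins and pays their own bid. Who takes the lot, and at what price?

First-price sealed-bid auction: the highest bidder wins and pays their own bid.
Sorting bids: 7,025 (#47) > 6,545 (#21) > 5,965 (#9) > 4,470 (#28) > 3,700 (#4) > 3,125 (#22) > …
First-price: #47 pays what they bid, £7,025.

#47 pays £7,025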